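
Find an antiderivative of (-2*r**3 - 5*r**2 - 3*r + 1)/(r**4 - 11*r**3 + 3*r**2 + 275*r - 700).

Factor the denominator: (r - 7)*(r - 5)*(r - 4)*(r + 5).
Partial-fraction decomposition: -47/(360*(r + 5)) - 73/(9*(r - 4)) + 389/(20*(r - 5)) - 317/(24*(r - 7)).
Integrate each term: A/(r−a) contributes A·log|r−a|.

-317*log(r - 7)/24 + 389*log(r - 5)/20 - 73*log(r - 4)/9 - 47*log(r + 5)/360 + C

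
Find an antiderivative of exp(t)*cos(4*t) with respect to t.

4*exp(t)*sin(4*t)/17 + exp(t)*cos(4*t)/17 + C

Let I denote the integral. Integrate by parts with u = cos(4*t), dv = exp(t) dt, so v = exp(t): I = exp(t)*cos(4*t) + 4·∫ exp(t)*sin(4*t) dt.
Apply parts again with u = sin(4*t), dv = exp(t) dt: ∫ exp(t)*sin(4*t) dt = exp(t)*sin(4*t) − 4·I. Substituting back brings back I: I = 4*exp(t)*sin(4*t) + exp(t)*cos(4*t) − 16·I.
Solving for I: (1 + 16)·I equals the remaining terms, so I = (1/17)·(4*exp(t)*sin(4*t) + exp(t)*cos(4*t)).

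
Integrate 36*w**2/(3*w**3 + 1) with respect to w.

4*log(3*w**3 + 1) + C

Let u = 3*w**3 + 1, so du = (9*w**2) dw.
Rewriting, the integral becomes 4·∫ 1/u du = 4·log(u).
Substituting back, u = 3*w**3 + 1.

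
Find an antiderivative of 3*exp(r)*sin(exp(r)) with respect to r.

-3*cos(exp(r)) + C

Let u = exp(r), so du = (exp(r)) dr.
Rewriting, the integral becomes 3·∫ sin(u) du = 3·-cos(u).
Substituting back, u = exp(r).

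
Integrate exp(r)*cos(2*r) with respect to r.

2*exp(r)*sin(2*r)/5 + exp(r)*cos(2*r)/5 + C

Let I denote the integral. Integrate by parts with u = cos(2*r), dv = exp(r) dr, so v = exp(r): I = exp(r)*cos(2*r) + 2·∫ exp(r)*sin(2*r) dr.
Apply parts again with u = sin(2*r), dv = exp(r) dr: ∫ exp(r)*sin(2*r) dr = exp(r)*sin(2*r) − 2·I. Substituting back brings back I: I = 2*exp(r)*sin(2*r) + exp(r)*cos(2*r) − 4·I.
Solving for I: (1 + 4)·I equals the remaining terms, so I = (1/5)·(2*exp(r)*sin(2*r) + exp(r)*cos(2*r)).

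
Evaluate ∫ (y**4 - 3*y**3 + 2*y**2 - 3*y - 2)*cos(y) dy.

Use integration by parts with u = y**4 - 3*y**3 + 2*y**2 - 3*y - 2, dv = cos(y) dy, so v = sin(y).
Apply parts 4 times (tabular method): alternate signs, differentiate u down to 0, integrate dv up.

y**4*sin(y) - 3*y**3*sin(y) + 4*y**3*cos(y) - 10*y**2*sin(y) - 9*y**2*cos(y) + 15*y*sin(y) - 20*y*cos(y) + 18*sin(y) + 15*cos(y) + C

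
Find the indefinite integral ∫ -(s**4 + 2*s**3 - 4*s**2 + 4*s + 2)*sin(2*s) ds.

Use integration by parts with u = s**4 + 2*s**3 - 4*s**2 + 4*s + 2, dv = -sin(2*s) ds, so v = cos(2*s)/2.
Apply parts 4 times (tabular method): alternate signs, differentiate u down to 0, integrate dv up.

s**4*cos(2*s)/2 - s**3*sin(2*s) + s**3*cos(2*s) - 3*s**2*sin(2*s)/2 - 7*s**2*cos(2*s)/2 + 7*s*sin(2*s)/2 + s*cos(2*s)/2 - sin(2*s)/4 + 11*cos(2*s)/4 + C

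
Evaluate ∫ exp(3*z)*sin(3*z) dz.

exp(3*z)*sin(3*z)/6 - exp(3*z)*cos(3*z)/6 + C

Let I denote the integral. Integrate by parts with u = sin(3*z), dv = exp(3*z) dz, so v = exp(3*z)/3: I = exp(3*z)*sin(3*z)/3 − ∫ exp(3*z)*cos(3*z) dz.
Apply parts again with u = cos(3*z), dv = exp(3*z) dz: ∫ exp(3*z)*cos(3*z) dz = exp(3*z)*cos(3*z)/3 + I. Substituting back brings back I: I = exp(3*z)*sin(3*z)/3 - exp(3*z)*cos(3*z)/3 − I.
Solving for I: (1 + 1)·I equals the remaining terms, so I = (1/2)·(exp(3*z)*sin(3*z)/3 - exp(3*z)*cos(3*z)/3).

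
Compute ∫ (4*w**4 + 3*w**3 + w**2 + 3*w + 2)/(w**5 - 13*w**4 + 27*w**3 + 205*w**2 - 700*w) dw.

-log(w)/350 + 10705*log(w - 7)/308 - 251009*log(w - 5)/8100 + 419*log(w + 4)/1782 + 2917/(90*w - 450) + C

Factor the denominator: w*(w - 7)*(w - 5)**2*(w + 4).
Partial-fraction decomposition: 419/(1782*(w + 4)) - 251009/(8100*(w - 5)) - 2917/(90*(w - 5)**2) + 10705/(308*(w - 7)) - 1/(350*w).
Integrate each term; A/(w−a) gives A·log|w−a|; A/(w−a)² gives −A/(w−a).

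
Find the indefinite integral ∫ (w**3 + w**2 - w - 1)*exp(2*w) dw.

Use integration by parts with u = w**3 + w**2 - w - 1, dv = exp(2*w) dw, so v = exp(2*w)/2.
Apply parts 3 times (tabular method): alternate signs, differentiate u down to 0, integrate dv up.

(4*w**3 - 2*w**2 - 2*w - 3)*exp(2*w)/8 + C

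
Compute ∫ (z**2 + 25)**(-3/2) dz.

z/(25*sqrt(z**2 + 25)) + C

Substitute z = 5·tan(θ), so dz = 5·sec(θ)^2 dθ and the radical becomes sqrt(z**2 + 25) = 5·sec(θ) by the Pythagorean identity.
Integrate the resulting trig expression in θ, then back-substitute tan(θ) = z/5, sec(θ) = sqrt(z**2 + 25)/5 (absorbing any constant into C).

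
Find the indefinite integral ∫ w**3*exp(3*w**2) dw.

Let u = w², du = 2w dw; rewrite as (1/2)∫ u^1·exp(3u) du.
Now integrate by parts 1 time.

(3*w**2 - 1)*exp(3*w**2)/18 + C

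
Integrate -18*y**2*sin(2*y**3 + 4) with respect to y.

3*cos(2*y**3 + 4) + C

Let u = 2*y**3 + 4, so du = (6*y**2) dy.
Rewriting, the integral becomes -3·∫ sin(u) du = -3·-cos(u).
Substituting back, u = 2*y**3 + 4.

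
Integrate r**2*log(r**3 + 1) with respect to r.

r**3*log(r**3 + 1)/3 - r**3/3 + log(r**3 + 1)/3 + C

Let u = r**3 + 1, so du = (3*r**2) dr.
The integral becomes (1/3)·∫ log(u) du; integrate by parts with u′=log(u), dv′=du.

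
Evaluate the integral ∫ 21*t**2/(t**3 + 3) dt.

Let u = t**3 + 3, so du = (3*t**2) dt.
Rewriting, the integral becomes 7·∫ 1/u du = 7·log(u).
Substituting back, u = t**3 + 3.

7*log(t**3 + 3) + C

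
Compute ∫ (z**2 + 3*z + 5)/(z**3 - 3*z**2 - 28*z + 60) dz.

59*log(z - 6)/44 - 15*log(z - 2)/28 + 15*log(z + 5)/77 + C

Factor the denominator: (z - 6)*(z - 2)*(z + 5).
Partial-fraction decomposition: 15/(77*(z + 5)) - 15/(28*(z - 2)) + 59/(44*(z - 6)).
Integrate each term: A/(z−a) contributes A·log|z−a|.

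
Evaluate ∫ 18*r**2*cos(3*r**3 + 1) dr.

Let u = 3*r**3 + 1, so du = (9*r**2) dr.
Rewriting, the integral becomes 2·∫ cos(u) du = 2·sin(u).
Substituting back, u = 3*r**3 + 1.

2*sin(3*r**3 + 1) + C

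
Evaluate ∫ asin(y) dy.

y*asin(y) + sqrt(-y**2 + 1) + C

Use integration by parts with u = arcsin(y), dv = dy.
Then du = 1/sqrt(-y**2 + 1) dy.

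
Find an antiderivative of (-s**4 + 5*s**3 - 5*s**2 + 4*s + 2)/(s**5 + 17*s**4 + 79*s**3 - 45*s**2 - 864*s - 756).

23*log(s - 3)/3240 + 13*log(s + 1)/600 + 145978*log(s + 6)/2025 - 4387*log(s + 7)/60 + 2578/(45*s + 270) + C

Factor the denominator: (s - 3)*(s + 1)*(s + 6)**2*(s + 7).
Partial-fraction decomposition: -4387/(60*(s + 7)) + 145978/(2025*(s + 6)) - 2578/(45*(s + 6)**2) + 13/(600*(s + 1)) + 23/(3240*(s - 3)).
Integrate each term; A/(s−a) gives A·log|s−a|; A/(s−a)² gives −A/(s−a).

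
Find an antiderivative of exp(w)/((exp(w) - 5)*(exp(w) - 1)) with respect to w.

Let u = e^w, du = e^w dw.
The integral becomes ∫ du/((u-1)(u-5)); decompose into partial fractions.

log(exp(w) - 5)/4 - log(exp(w) - 1)/4 + C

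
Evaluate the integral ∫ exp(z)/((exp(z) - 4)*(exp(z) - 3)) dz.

log(exp(z) - 4) - log(exp(z) - 3) + C

Let u = e^z, du = e^z dz.
The integral becomes ∫ du/((u-4)(u-3)); decompose into partial fractions.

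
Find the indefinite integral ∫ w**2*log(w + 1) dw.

Use integration by parts with u = log(w + 1), dv = w**2 dw.
Then du = 1/(w + 1) dw and v = w**3/3.

w**3*log(w + 1)/3 - w**3/9 + w**2/6 - w/3 + log(w + 1)/3 + C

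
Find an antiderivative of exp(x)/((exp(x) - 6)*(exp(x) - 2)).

Let u = e^x, du = e^x dx.
The integral becomes ∫ du/((u-6)(u-2)); decompose into partial fractions.

log(exp(x) - 6)/4 - log(exp(x) - 2)/4 + C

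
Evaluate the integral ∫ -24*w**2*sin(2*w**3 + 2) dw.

4*cos(2*w**3 + 2) + C

Let u = 2*w**3 + 2, so du = (6*w**2) dw.
Rewriting, the integral becomes -4·∫ sin(u) du = -4·-cos(u).
Substituting back, u = 2*w**3 + 2.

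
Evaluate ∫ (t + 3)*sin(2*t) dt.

-t*cos(2*t)/2 + sin(2*t)/4 - 3*cos(2*t)/2 + C

Use integration by parts with u = t + 3, dv = sin(2*t) dt, so v = -cos(2*t)/2.
Apply parts 1 times (tabular method): alternate signs, differentiate u down to 0, integrate dv up.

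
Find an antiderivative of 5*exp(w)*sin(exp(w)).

-5*cos(exp(w)) + C

Let u = exp(w), so du = (exp(w)) dw.
Rewriting, the integral becomes 5·∫ sin(u) du = 5·-cos(u).
Substituting back, u = exp(w).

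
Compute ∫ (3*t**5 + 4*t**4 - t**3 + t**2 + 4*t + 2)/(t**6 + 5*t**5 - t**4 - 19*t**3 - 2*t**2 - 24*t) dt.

-log(t)/12 + 83*log(t - 2)/150 - 379*log(t + 3)/150 + 991*log(t + 4)/204 + 169*log(t**2 + 1)/1700 - 217*atan(t)/850 + C

Factor the denominator: t*(t - 2)*(t + 3)*(t + 4)*(t**2 + 1).
Partial-fraction decomposition: (169*t - 217)/(850*(t**2 + 1)) + 991/(204*(t + 4)) - 379/(150*(t + 3)) + 83/(150*(t - 2)) - 1/(12*t).
Integrate each term; A/(t−a) gives A·log|t−a|; the (Bt+D)/(t²+p²) term gives a log and an atan.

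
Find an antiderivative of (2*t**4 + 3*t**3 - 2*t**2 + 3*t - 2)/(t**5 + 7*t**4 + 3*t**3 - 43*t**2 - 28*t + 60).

Factor the denominator: (t - 2)*(t - 1)*(t + 2)*(t + 3)*(t + 5).
Partial-fraction decomposition: 202/(63*(t + 5)) - 13/(10*(t + 3)) - 2/(9*(t + 2)) - 1/(18*(t - 1)) + 13/(35*(t - 2)).
Integrate each term: A/(t−a) contributes A·log|t−a|.

13*log(t - 2)/35 - log(t - 1)/18 - 2*log(t + 2)/9 - 13*log(t + 3)/10 + 202*log(t + 5)/63 + C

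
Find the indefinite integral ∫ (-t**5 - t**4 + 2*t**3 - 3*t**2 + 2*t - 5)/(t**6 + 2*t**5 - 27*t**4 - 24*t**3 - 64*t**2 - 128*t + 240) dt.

-255*log(t - 5)/638 + log(t - 1)/70 - log(t + 2)/32 - 5923*log(t + 6)/12320 - 119*log(t**2 + 4)/2320 + 43*atan(t/2)/2320 + C

Factor the denominator: (t - 5)*(t - 1)*(t + 2)*(t + 6)*(t**2 + 4).
Partial-fraction decomposition: -(119*t - 43)/(1160*(t**2 + 4)) - 5923/(12320*(t + 6)) - 1/(32*(t + 2)) + 1/(70*(t - 1)) - 255/(638*(t - 5)).
Integrate each term; A/(t−a) gives A·log|t−a|; the (Bt+D)/(t²+p²) term gives a log and an atan.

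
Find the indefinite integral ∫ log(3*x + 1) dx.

x*log(3*x + 1) - x + log(3*x + 1)/3 + C

Use integration by parts with u = log(3*x + 1), dv = dx.
Then du = 3/(3*x + 1) dx and v = x.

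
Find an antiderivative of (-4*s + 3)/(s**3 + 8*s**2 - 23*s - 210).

-17*log(s - 5)/132 - 27*log(s + 6)/11 + 31*log(s + 7)/12 + C

Factor the denominator: (s - 5)*(s + 6)*(s + 7).
Partial-fraction decomposition: 31/(12*(s + 7)) - 27/(11*(s + 6)) - 17/(132*(s - 5)).
Integrate each term: A/(s−a) contributes A·log|s−a|.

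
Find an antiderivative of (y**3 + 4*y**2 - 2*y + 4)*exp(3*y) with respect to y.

Use integration by parts with u = y**3 + 4*y**2 - 2*y + 4, dv = exp(3*y) dy, so v = exp(3*y)/3.
Apply parts 3 times (tabular method): alternate signs, differentiate u down to 0, integrate dv up.

(3*y**3 + 9*y**2 - 12*y + 16)*exp(3*y)/9 + C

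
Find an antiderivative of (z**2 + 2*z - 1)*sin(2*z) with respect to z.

Use integration by parts with u = z**2 + 2*z - 1, dv = sin(2*z) dz, so v = -cos(2*z)/2.
Apply parts 2 times (tabular method): alternate signs, differentiate u down to 0, integrate dv up.

-z**2*cos(2*z)/2 + z*sin(2*z)/2 - z*cos(2*z) + sin(2*z)/2 + 3*cos(2*z)/4 + C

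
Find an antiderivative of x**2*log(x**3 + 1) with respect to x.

x**3*log(x**3 + 1)/3 - x**3/3 + log(x**3 + 1)/3 + C

Let u = x**3 + 1, so du = (3*x**2) dx.
The integral becomes (1/3)·∫ log(u) du; integrate by parts with u′=log(u), dv′=du.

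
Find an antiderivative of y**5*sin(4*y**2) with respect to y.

-y**4*cos(4*y**2)/8 + y**2*sin(4*y**2)/16 + cos(4*y**2)/64 + C

Let u = y², du = 2y dy; rewrite as (1/2)∫ u^2·sin(4u) du.
Now integrate by parts 2 times.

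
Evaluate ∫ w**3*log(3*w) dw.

Use integration by parts with u = log(3*w), dv = w**3 dw.
Then du = 1/w dw and v = w**4/4.

w**4*(log(w) + log(3))/4 - w**4/16 + C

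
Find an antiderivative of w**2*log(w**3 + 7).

w**3*log(w**3 + 7)/3 - w**3/3 + 7*log(w**3 + 7)/3 + C

Let u = w**3 + 7, so du = (3*w**2) dw.
The integral becomes (1/3)·∫ log(u) du; integrate by parts with u′=log(u), dv′=du.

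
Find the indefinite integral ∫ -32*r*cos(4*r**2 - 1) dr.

-4*sin(4*r**2 - 1) + C

Let u = 4*r**2 - 1, so du = (8*r) dr.
Rewriting, the integral becomes -4·∫ cos(u) du = -4·sin(u).
Substituting back, u = 4*r**2 - 1.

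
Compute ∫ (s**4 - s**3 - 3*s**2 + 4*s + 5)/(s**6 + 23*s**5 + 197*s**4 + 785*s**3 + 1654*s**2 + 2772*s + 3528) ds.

Factor the denominator: (s + 3)*(s + 6)*(s + 7)**2*(s**2 + 4).
Partial-fraction decomposition: -(3765*s - 4678)/(292136*(s**2 + 4)) + 256989/(22472*(s + 7)) + 1287/(106*(s + 7)**2) - 277/(24*(s + 6)) + 37/(312*(s + 3)).
Integrate each term; A/(s−a) gives A·log|s−a|; the (Bs+D)/(s²+p²) term gives a log and an atan.

37*log(s + 3)/312 - 277*log(s + 6)/24 + 256989*log(s + 7)/22472 - 3765*log(s**2 + 4)/584272 + 2339*atan(s/2)/292136 - 1287/(106*s + 742) + C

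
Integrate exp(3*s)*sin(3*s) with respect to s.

Let I denote the integral. Integrate by parts with u = sin(3*s), dv = exp(3*s) ds, so v = exp(3*s)/3: I = exp(3*s)*sin(3*s)/3 − ∫ exp(3*s)*cos(3*s) ds.
Apply parts again with u = cos(3*s), dv = exp(3*s) ds: ∫ exp(3*s)*cos(3*s) ds = exp(3*s)*cos(3*s)/3 + I. Substituting back brings back I: I = exp(3*s)*sin(3*s)/3 - exp(3*s)*cos(3*s)/3 − I.
Solving for I: (1 + 1)·I equals the remaining terms, so I = (1/2)·(exp(3*s)*sin(3*s)/3 - exp(3*s)*cos(3*s)/3).

exp(3*s)*sin(3*s)/6 - exp(3*s)*cos(3*s)/6 + C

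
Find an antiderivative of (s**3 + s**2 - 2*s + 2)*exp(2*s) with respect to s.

Use integration by parts with u = s**3 + s**2 - 2*s + 2, dv = exp(2*s) ds, so v = exp(2*s)/2.
Apply parts 3 times (tabular method): alternate signs, differentiate u down to 0, integrate dv up.

(4*s**3 - 2*s**2 - 6*s + 11)*exp(2*s)/8 + C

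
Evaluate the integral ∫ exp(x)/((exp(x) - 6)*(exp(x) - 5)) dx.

log(exp(x) - 6) - log(exp(x) - 5) + C

Let u = e^x, du = e^x dx.
The integral becomes ∫ du/((u-5)(u-6)); decompose into partial fractions.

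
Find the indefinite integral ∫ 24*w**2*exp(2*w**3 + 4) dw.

4*exp(2*w**3 + 4) + C

Let u = 2*w**3 + 4, so du = (6*w**2) dw.
Rewriting, the integral becomes 4·∫ e^u du = 4·e^u.
Substituting back, u = 2*w**3 + 4.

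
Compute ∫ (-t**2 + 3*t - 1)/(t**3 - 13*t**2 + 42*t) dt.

Factor the denominator: t*(t - 7)*(t - 6).
Partial-fraction decomposition: 19/(6*(t - 6)) - 29/(7*(t - 7)) - 1/(42*t).
Integrate each term: A/(t−a) contributes A·log|t−a|.

-log(t)/42 - 29*log(t - 7)/7 + 19*log(t - 6)/6 + C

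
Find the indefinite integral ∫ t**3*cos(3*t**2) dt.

Let u = t², du = 2t dt; rewrite as (1/2)∫ u^1·cos(3u) du.
Now integrate by parts 1 time.

t**2*sin(3*t**2)/6 + cos(3*t**2)/18 + C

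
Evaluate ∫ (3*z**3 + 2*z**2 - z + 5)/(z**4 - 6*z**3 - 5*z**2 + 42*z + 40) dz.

Factor the denominator: (z - 5)*(z - 4)*(z + 1)*(z + 2).
Partial-fraction decomposition: 3/(14*(z + 2)) + 1/(6*(z + 1)) - 15/(2*(z - 4)) + 425/(42*(z - 5)).
Integrate each term: A/(z−a) contributes A·log|z−a|.

425*log(z - 5)/42 - 15*log(z - 4)/2 + log(z + 1)/6 + 3*log(z + 2)/14 + C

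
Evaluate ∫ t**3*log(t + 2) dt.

t**4*log(t + 2)/4 - t**4/16 + t**3/6 - t**2/2 + 2*t - 4*log(t + 2) + C

Use integration by parts with u = log(t + 2), dv = t**3 dt.
Then du = 1/(t + 2) dt and v = t**4/4.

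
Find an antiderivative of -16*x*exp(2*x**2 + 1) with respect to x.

Let u = 2*x**2 + 1, so du = (4*x) dx.
Rewriting, the integral becomes -4·∫ e^u du = -4·e^u.
Substituting back, u = 2*x**2 + 1.

-4*exp(2*x**2 + 1) + C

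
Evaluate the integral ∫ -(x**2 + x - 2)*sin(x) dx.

x**2*cos(x) - 2*x*sin(x) + x*cos(x) - sin(x) - 4*cos(x) + C

Use integration by parts with u = x**2 + x - 2, dv = -sin(x) dx, so v = cos(x).
Apply parts 2 times (tabular method): alternate signs, differentiate u down to 0, integrate dv up.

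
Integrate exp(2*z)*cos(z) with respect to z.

Let I denote the integral. Integrate by parts with u = cos(z), dv = exp(2*z) dz, so v = exp(2*z)/2: I = exp(2*z)*cos(z)/2 + (1/2)·∫ exp(2*z)*sin(z) dz.
Apply parts again with u = sin(z), dv = exp(2*z) dz: ∫ exp(2*z)*sin(z) dz = exp(2*z)*sin(z)/2 − (1/2)·I. Substituting back brings back I: I = exp(2*z)*sin(z)/4 + exp(2*z)*cos(z)/2 − (1/4)·I.
Solving for I: (1 + 1/4)·I equals the remaining terms, so I = (4/5)·(exp(2*z)*sin(z)/4 + exp(2*z)*cos(z)/2).

exp(2*z)*sin(z)/5 + 2*exp(2*z)*cos(z)/5 + C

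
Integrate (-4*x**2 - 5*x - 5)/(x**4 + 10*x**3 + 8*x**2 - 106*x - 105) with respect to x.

-7*log(x - 3)/40 + log(x + 1)/24 - 5*log(x + 5)/4 + 83*log(x + 7)/60 + C

Factor the denominator: (x - 3)*(x + 1)*(x + 5)*(x + 7).
Partial-fraction decomposition: 83/(60*(x + 7)) - 5/(4*(x + 5)) + 1/(24*(x + 1)) - 7/(40*(x - 3)).
Integrate each term: A/(x−a) contributes A·log|x−a|.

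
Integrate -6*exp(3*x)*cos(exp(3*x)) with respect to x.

-2*sin(exp(3*x)) + C

Let u = exp(3*x), so du = (3*exp(3*x)) dx.
Rewriting, the integral becomes -2·∫ cos(u) du = -2·sin(u).
Substituting back, u = exp(3*x).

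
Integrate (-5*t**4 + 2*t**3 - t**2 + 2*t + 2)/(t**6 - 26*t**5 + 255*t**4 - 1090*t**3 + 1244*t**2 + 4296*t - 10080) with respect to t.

-1892*log(t - 7)/9 + 1281*log(t - 6)/64 + 1444*log(t - 5)/7 - 193*log(t - 4)/12 + 17*log(t + 2)/4032 - 3035/(8*t - 48) + C

Factor the denominator: (t - 7)*(t - 6)**2*(t - 5)*(t - 4)*(t + 2).
Partial-fraction decomposition: 17/(4032*(t + 2)) - 193/(12*(t - 4)) + 1444/(7*(t - 5)) + 1281/(64*(t - 6)) + 3035/(8*(t - 6)**2) - 1892/(9*(t - 7)).
Integrate each term; A/(t−a) gives A·log|t−a|; A/(t−a)² gives −A/(t−a).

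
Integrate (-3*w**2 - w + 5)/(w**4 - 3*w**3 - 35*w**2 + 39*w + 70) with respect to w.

Factor the denominator: (w - 7)*(w - 2)*(w + 1)*(w + 5).
Partial-fraction decomposition: 65/(336*(w + 5)) + 1/(32*(w + 1)) + 3/(35*(w - 2)) - 149/(480*(w - 7)).
Integrate each term: A/(w−a) contributes A·log|w−a|.

-149*log(w - 7)/480 + 3*log(w - 2)/35 + log(w + 1)/32 + 65*log(w + 5)/336 + C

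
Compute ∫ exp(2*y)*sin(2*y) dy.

Let I denote the integral. Integrate by parts with u = sin(2*y), dv = exp(2*y) dy, so v = exp(2*y)/2: I = exp(2*y)*sin(2*y)/2 − ∫ exp(2*y)*cos(2*y) dy.
Apply parts again with u = cos(2*y), dv = exp(2*y) dy: ∫ exp(2*y)*cos(2*y) dy = exp(2*y)*cos(2*y)/2 + I. Substituting back brings back I: I = exp(2*y)*sin(2*y)/2 - exp(2*y)*cos(2*y)/2 − I.
Solving for I: (1 + 1)·I equals the remaining terms, so I = (1/2)·(exp(2*y)*sin(2*y)/2 - exp(2*y)*cos(2*y)/2).

exp(2*y)*sin(2*y)/4 - exp(2*y)*cos(2*y)/4 + C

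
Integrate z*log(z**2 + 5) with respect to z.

Let u = z**2 + 5, so du = (2*z) dz.
The integral becomes (1/2)·∫ log(u) du; integrate by parts with u′=log(u), dv′=du.

z**2*log(z**2 + 5)/2 - z**2/2 + 5*log(z**2 + 5)/2 + C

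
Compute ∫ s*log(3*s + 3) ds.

s**2*log(3*s + 3)/2 - s**2/4 + s/2 - log(s + 1)/2 + C

Use integration by parts with u = log(3*s + 3), dv = s ds.
Then du = 3/(3*s + 3) ds and v = s**2/2.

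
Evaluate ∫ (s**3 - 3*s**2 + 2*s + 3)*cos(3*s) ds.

s**3*sin(3*s)/3 - s**2*sin(3*s) + s**2*cos(3*s)/3 + 4*s*sin(3*s)/9 - 2*s*cos(3*s)/3 + 11*sin(3*s)/9 + 4*cos(3*s)/27 + C

Use integration by parts with u = s**3 - 3*s**2 + 2*s + 3, dv = cos(3*s) ds, so v = sin(3*s)/3.
Apply parts 3 times (tabular method): alternate signs, differentiate u down to 0, integrate dv up.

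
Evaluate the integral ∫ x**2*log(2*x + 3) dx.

Use integration by parts with u = log(2*x + 3), dv = x**2 dx.
Then du = 2/(2*x + 3) dx and v = x**3/3.

x**3*log(2*x + 3)/3 - x**3/9 + x**2/4 - 3*x/4 + 9*log(2*x + 3)/8 + C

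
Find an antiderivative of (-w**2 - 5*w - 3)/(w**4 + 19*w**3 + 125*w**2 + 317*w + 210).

log(w + 1)/120 + 3*log(w + 5)/8 - 9*log(w + 6)/5 + 17*log(w + 7)/12 + C

Factor the denominator: (w + 1)*(w + 5)*(w + 6)*(w + 7).
Partial-fraction decomposition: 17/(12*(w + 7)) - 9/(5*(w + 6)) + 3/(8*(w + 5)) + 1/(120*(w + 1)).
Integrate each term: A/(w−a) contributes A·log|w−a|.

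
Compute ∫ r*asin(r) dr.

r**2*asin(r)/2 + r*sqrt(-r**2 + 1)/4 - asin(r)/4 + C

Use integration by parts with u = arcsin(r), dv = r dr.
Then du = 1/sqrt(-r**2 + 1) dr.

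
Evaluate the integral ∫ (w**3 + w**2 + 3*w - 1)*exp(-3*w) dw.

(-9*w**3 - 18*w**2 - 39*w - 4)*exp(-3*w)/27 + C

Use integration by parts with u = w**3 + w**2 + 3*w - 1, dv = exp(-3*w) dw, so v = -exp(-3*w)/3.
Apply parts 3 times (tabular method): alternate signs, differentiate u down to 0, integrate dv up.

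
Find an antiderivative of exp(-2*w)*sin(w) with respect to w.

-2*exp(-2*w)*sin(w)/5 - exp(-2*w)*cos(w)/5 + C

Let I denote the integral. Integrate by parts with u = sin(w), dv = exp(-2*w) dw, so v = -exp(-2*w)/2: I = -exp(-2*w)*sin(w)/2 + (1/2)·∫ exp(-2*w)*cos(w) dw.
Apply parts again with u = cos(w), dv = exp(-2*w) dw: ∫ exp(-2*w)*cos(w) dw = -exp(-2*w)*cos(w)/2 − (1/2)·I. Substituting back brings back I: I = -exp(-2*w)*sin(w)/2 - exp(-2*w)*cos(w)/4 − (1/4)·I.
Solving for I: (1 + 1/4)·I equals the remaining terms, so I = (4/5)·(-exp(-2*w)*sin(w)/2 - exp(-2*w)*cos(w)/4).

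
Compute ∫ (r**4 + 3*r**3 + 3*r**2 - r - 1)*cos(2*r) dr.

r**4*sin(2*r)/2 + 3*r**3*sin(2*r)/2 + r**3*cos(2*r) + 9*r**2*cos(2*r)/4 - 11*r*sin(2*r)/4 - sin(2*r)/2 - 11*cos(2*r)/8 + C

Use integration by parts with u = r**4 + 3*r**3 + 3*r**2 - r - 1, dv = cos(2*r) dr, so v = sin(2*r)/2.
Apply parts 4 times (tabular method): alternate signs, differentiate u down to 0, integrate dv up.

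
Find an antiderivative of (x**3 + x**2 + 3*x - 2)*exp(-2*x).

Use integration by parts with u = x**3 + x**2 + 3*x - 2, dv = exp(-2*x) dx, so v = -exp(-2*x)/2.
Apply parts 3 times (tabular method): alternate signs, differentiate u down to 0, integrate dv up.

(-4*x**3 - 10*x**2 - 22*x - 3)*exp(-2*x)/8 + C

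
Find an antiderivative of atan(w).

Use integration by parts with u = arctan(w), dv = dw.
Then du = 1/(w**2 + 1) dw.

w*atan(w) - log(w**2 + 1)/2 + C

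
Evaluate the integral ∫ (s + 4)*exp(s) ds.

(s + 3)*exp(s) + C

Use integration by parts with u = s + 4, dv = exp(s) ds, so v = exp(s).
Apply parts 1 times (tabular method): alternate signs, differentiate u down to 0, integrate dv up.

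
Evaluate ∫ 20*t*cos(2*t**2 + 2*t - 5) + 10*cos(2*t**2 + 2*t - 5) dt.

5*sin(2*t**2 + 2*t - 5) + C

Let u = 2*t**2 + 2*t - 5, so du = (4*t + 2) dt.
Rewriting, the integral becomes 5·∫ cos(u) du = 5·sin(u).
Substituting back, u = 2*t**2 + 2*t - 5.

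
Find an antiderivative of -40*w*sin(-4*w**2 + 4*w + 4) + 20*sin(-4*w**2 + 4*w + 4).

-5*cos(-4*w**2 + 4*w + 4) + C

Let u = 4*w**2 - 4*w - 4, so du = (8*w - 4) dw.
Rewriting, the integral becomes 5·∫ sin(u) du = 5·-cos(u).
Substituting back, u = 4*w**2 - 4*w - 4.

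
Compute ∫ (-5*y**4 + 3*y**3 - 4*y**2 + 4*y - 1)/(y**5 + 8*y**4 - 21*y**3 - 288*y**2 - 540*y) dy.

log(y)/540 - 5953*log(y - 6)/7128 - 535*log(y + 3)/162 + 3621*log(y + 5)/110 - 7297*log(y + 6)/216 + C

Factor the denominator: y*(y - 6)*(y + 3)*(y + 5)*(y + 6).
Partial-fraction decomposition: -7297/(216*(y + 6)) + 3621/(110*(y + 5)) - 535/(162*(y + 3)) - 5953/(7128*(y - 6)) + 1/(540*y).
Integrate each term: A/(y−a) contributes A·log|y−a|.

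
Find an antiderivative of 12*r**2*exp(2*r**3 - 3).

2*exp(2*r**3 - 3) + C

Let u = 2*r**3 - 3, so du = (6*r**2) dr.
Rewriting, the integral becomes 2·∫ e^u du = 2·e^u.
Substituting back, u = 2*r**3 - 3.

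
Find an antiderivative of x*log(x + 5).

Use integration by parts with u = log(x + 5), dv = x dx.
Then du = 1/(x + 5) dx and v = x**2/2.

x**2*log(x + 5)/2 - x**2/4 + 5*x/2 - 25*log(x + 5)/2 + C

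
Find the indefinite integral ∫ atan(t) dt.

Use integration by parts with u = arctan(t), dv = dt.
Then du = 1/(t**2 + 1) dt.

t*atan(t) - log(t**2 + 1)/2 + C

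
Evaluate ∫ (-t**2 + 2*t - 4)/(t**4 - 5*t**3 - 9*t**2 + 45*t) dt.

-4*log(t)/45 - 19*log(t - 5)/80 + 7*log(t - 3)/36 + 19*log(t + 3)/144 + C

Factor the denominator: t*(t - 5)*(t - 3)*(t + 3).
Partial-fraction decomposition: 19/(144*(t + 3)) + 7/(36*(t - 3)) - 19/(80*(t - 5)) - 4/(45*t).
Integrate each term: A/(t−a) contributes A·log|t−a|.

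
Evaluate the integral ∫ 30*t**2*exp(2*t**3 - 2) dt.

Let u = 2*t**3 - 2, so du = (6*t**2) dt.
Rewriting, the integral becomes 5·∫ e^u du = 5·e^u.
Substituting back, u = 2*t**3 - 2.

5*exp(2*t**3 - 2) + C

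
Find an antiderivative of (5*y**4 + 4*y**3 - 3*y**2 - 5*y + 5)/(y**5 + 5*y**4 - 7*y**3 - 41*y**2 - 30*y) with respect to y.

Factor the denominator: y*(y - 3)*(y + 1)*(y + 2)*(y + 5).
Partial-fraction decomposition: 43/(8*(y + 5)) - 17/(10*(y + 2)) + 1/(2*(y + 1)) + 119/(120*(y - 3)) - 1/(6*y).
Integrate each term: A/(y−a) contributes A·log|y−a|.

-log(y)/6 + 119*log(y - 3)/120 + log(y + 1)/2 - 17*log(y + 2)/10 + 43*log(y + 5)/8 + C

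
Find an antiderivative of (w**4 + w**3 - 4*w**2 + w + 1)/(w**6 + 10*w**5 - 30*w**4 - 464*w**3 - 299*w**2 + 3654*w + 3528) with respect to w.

Factor the denominator: (w - 6)*(w - 3)*(w + 1)*(w + 4)*(w + 7)**2.
Partial-fraction decomposition: 1436/(38025*(w + 7)) + 464/(585*(w + 7)**2) - 25/(378*(w + 4)) - 1/(756*(w + 1)) - 19/(2100*(w - 3)) + 275/(7098*(w - 6)).
Integrate each term; A/(w−a) gives A·log|w−a|; A/(w−a)² gives −A/(w−a).

275*log(w - 6)/7098 - 19*log(w - 3)/2100 - log(w + 1)/756 - 25*log(w + 4)/378 + 1436*log(w + 7)/38025 - 464/(585*w + 4095) + C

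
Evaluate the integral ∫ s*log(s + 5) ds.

s**2*log(s + 5)/2 - s**2/4 + 5*s/2 - 25*log(s + 5)/2 + C

Use integration by parts with u = log(s + 5), dv = s ds.
Then du = 1/(s + 5) ds and v = s**2/2.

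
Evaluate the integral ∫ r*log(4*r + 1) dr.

r**2*log(4*r + 1)/2 - r**2/4 + r/8 - log(4*r + 1)/32 + C

Use integration by parts with u = log(4*r + 1), dv = r dr.
Then du = 4/(4*r + 1) dr and v = r**2/2.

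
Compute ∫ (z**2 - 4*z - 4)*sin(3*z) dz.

Use integration by parts with u = z**2 - 4*z - 4, dv = sin(3*z) dz, so v = -cos(3*z)/3.
Apply parts 2 times (tabular method): alternate signs, differentiate u down to 0, integrate dv up.

-z**2*cos(3*z)/3 + 2*z*sin(3*z)/9 + 4*z*cos(3*z)/3 - 4*sin(3*z)/9 + 38*cos(3*z)/27 + C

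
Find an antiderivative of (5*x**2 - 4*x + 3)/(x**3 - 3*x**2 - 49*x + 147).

55*log(x - 7)/14 - 9*log(x - 3)/10 + 69*log(x + 7)/35 + C

Factor the denominator: (x - 7)*(x - 3)*(x + 7).
Partial-fraction decomposition: 69/(35*(x + 7)) - 9/(10*(x - 3)) + 55/(14*(x - 7)).
Integrate each term: A/(x−a) contributes A·log|x−a|.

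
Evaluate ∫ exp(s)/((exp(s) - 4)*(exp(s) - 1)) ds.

log(exp(s) - 4)/3 - log(exp(s) - 1)/3 + C

Let u = e^s, du = e^s ds.
The integral becomes ∫ du/((u-1)(u-4)); decompose into partial fractions.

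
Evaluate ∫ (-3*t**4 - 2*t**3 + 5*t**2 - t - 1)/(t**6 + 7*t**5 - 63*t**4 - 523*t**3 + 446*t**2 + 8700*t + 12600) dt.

Factor the denominator: (t - 7)*(t - 5)*(t + 2)*(t + 5)*(t + 6)**2.
Partial-fraction decomposition: -1328601/(327184*(t + 6)) - 3271/(572*(t + 6)**2) + 187/(45*(t + 5)) - 11/(3024*(t + 2)) + 1003/(8470*(t - 5)) - 1913/(9126*(t - 7)).
Integrate each term; A/(t−a) gives A·log|t−a|; A/(t−a)² gives −A/(t−a).

-1913*log(t - 7)/9126 + 1003*log(t - 5)/8470 - 11*log(t + 2)/3024 + 187*log(t + 5)/45 - 1328601*log(t + 6)/327184 + 3271/(572*t + 3432) + C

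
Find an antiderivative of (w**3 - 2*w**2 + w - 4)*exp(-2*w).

Use integration by parts with u = w**3 - 2*w**2 + w - 4, dv = exp(-2*w) dw, so v = -exp(-2*w)/2.
Apply parts 3 times (tabular method): alternate signs, differentiate u down to 0, integrate dv up.

(-4*w**3 + 2*w**2 - 2*w + 15)*exp(-2*w)/8 + C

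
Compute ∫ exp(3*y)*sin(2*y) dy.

Let I denote the integral. Integrate by parts with u = sin(2*y), dv = exp(3*y) dy, so v = exp(3*y)/3: I = exp(3*y)*sin(2*y)/3 − (2/3)·∫ exp(3*y)*cos(2*y) dy.
Apply parts again with u = cos(2*y), dv = exp(3*y) dy: ∫ exp(3*y)*cos(2*y) dy = exp(3*y)*cos(2*y)/3 + (2/3)·I. Substituting back brings back I: I = exp(3*y)*sin(2*y)/3 - 2*exp(3*y)*cos(2*y)/9 − (4/9)·I.
Solving for I: (1 + 4/9)·I equals the remaining terms, so I = (9/13)·(exp(3*y)*sin(2*y)/3 - 2*exp(3*y)*cos(2*y)/9).

3*exp(3*y)*sin(2*y)/13 - 2*exp(3*y)*cos(2*y)/13 + C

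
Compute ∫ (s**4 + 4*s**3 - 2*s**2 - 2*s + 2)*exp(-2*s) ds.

(-2*s**4 - 12*s**3 - 14*s**2 - 10*s - 9)*exp(-2*s)/4 + C

Use integration by parts with u = s**4 + 4*s**3 - 2*s**2 - 2*s + 2, dv = exp(-2*s) ds, so v = -exp(-2*s)/2.
Apply parts 4 times (tabular method): alternate signs, differentiate u down to 0, integrate dv up.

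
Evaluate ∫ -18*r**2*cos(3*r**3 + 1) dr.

Let u = 3*r**3 + 1, so du = (9*r**2) dr.
Rewriting, the integral becomes -2·∫ cos(u) du = -2·sin(u).
Substituting back, u = 3*r**3 + 1.

-2*sin(3*r**3 + 1) + C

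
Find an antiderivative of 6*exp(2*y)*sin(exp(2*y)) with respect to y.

Let u = exp(2*y), so du = (2*exp(2*y)) dy.
Rewriting, the integral becomes 3·∫ sin(u) du = 3·-cos(u).
Substituting back, u = exp(2*y).

-3*cos(exp(2*y)) + C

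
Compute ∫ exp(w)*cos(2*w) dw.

Let I denote the integral. Integrate by parts with u = cos(2*w), dv = exp(w) dw, so v = exp(w): I = exp(w)*cos(2*w) + 2·∫ exp(w)*sin(2*w) dw.
Apply parts again with u = sin(2*w), dv = exp(w) dw: ∫ exp(w)*sin(2*w) dw = exp(w)*sin(2*w) − 2·I. Substituting back brings back I: I = 2*exp(w)*sin(2*w) + exp(w)*cos(2*w) − 4·I.
Solving for I: (1 + 4)·I equals the remaining terms, so I = (1/5)·(2*exp(w)*sin(2*w) + exp(w)*cos(2*w)).

2*exp(w)*sin(2*w)/5 + exp(w)*cos(2*w)/5 + C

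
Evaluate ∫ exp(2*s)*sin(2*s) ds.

Let I denote the integral. Integrate by parts with u = sin(2*s), dv = exp(2*s) ds, so v = exp(2*s)/2: I = exp(2*s)*sin(2*s)/2 − ∫ exp(2*s)*cos(2*s) ds.
Apply parts again with u = cos(2*s), dv = exp(2*s) ds: ∫ exp(2*s)*cos(2*s) ds = exp(2*s)*cos(2*s)/2 + I. Substituting back brings back I: I = exp(2*s)*sin(2*s)/2 - exp(2*s)*cos(2*s)/2 − I.
Solving for I: (1 + 1)·I equals the remaining terms, so I = (1/2)·(exp(2*s)*sin(2*s)/2 - exp(2*s)*cos(2*s)/2).

exp(2*s)*sin(2*s)/4 - exp(2*s)*cos(2*s)/4 + C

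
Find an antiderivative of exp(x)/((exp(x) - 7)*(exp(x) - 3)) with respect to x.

log(exp(x) - 7)/4 - log(exp(x) - 3)/4 + C

Let u = e^x, du = e^x dx.
The integral becomes ∫ du/((u-3)(u-7)); decompose into partial fractions.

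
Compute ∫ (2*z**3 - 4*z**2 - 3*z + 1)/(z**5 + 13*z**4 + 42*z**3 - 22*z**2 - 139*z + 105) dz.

Factor the denominator: (z - 1)**2*(z + 3)*(z + 5)*(z + 7).
Partial-fraction decomposition: -215/(128*(z + 7)) + 167/(72*(z + 5)) - 5/(8*(z + 3)) - 17/(1152*(z - 1)) - 1/(48*(z - 1)**2).
Integrate each term; A/(z−a) gives A·log|z−a|; A/(z−a)² gives −A/(z−a).

-17*log(z - 1)/1152 - 5*log(z + 3)/8 + 167*log(z + 5)/72 - 215*log(z + 7)/128 + 1/(48*z - 48) + C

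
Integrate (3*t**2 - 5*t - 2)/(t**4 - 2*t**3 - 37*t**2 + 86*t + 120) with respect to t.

8*log(t - 5)/11 - 13*log(t - 4)/25 + log(t + 1)/25 - 68*log(t + 6)/275 + C

Factor the denominator: (t - 5)*(t - 4)*(t + 1)*(t + 6).
Partial-fraction decomposition: -68/(275*(t + 6)) + 1/(25*(t + 1)) - 13/(25*(t - 4)) + 8/(11*(t - 5)).
Integrate each term: A/(t−a) contributes A·log|t−a|.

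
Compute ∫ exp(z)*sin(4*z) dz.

exp(z)*sin(4*z)/17 - 4*exp(z)*cos(4*z)/17 + C

Let I denote the integral. Integrate by parts with u = sin(4*z), dv = exp(z) dz, so v = exp(z): I = exp(z)*sin(4*z) − 4·∫ exp(z)*cos(4*z) dz.
Apply parts again with u = cos(4*z), dv = exp(z) dz: ∫ exp(z)*cos(4*z) dz = exp(z)*cos(4*z) + 4·I. Substituting back brings back I: I = exp(z)*sin(4*z) - 4*exp(z)*cos(4*z) − 16·I.
Solving for I: (1 + 16)·I equals the remaining terms, so I = (1/17)·(exp(z)*sin(4*z) - 4*exp(z)*cos(4*z)).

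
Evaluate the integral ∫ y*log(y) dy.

y**2*log(y)/2 - y**2/4 + C

Use integration by parts with u = log(y), dv = y dy.
Then du = 1/y dy and v = y**2/2.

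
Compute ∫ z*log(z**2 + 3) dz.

z**2*log(z**2 + 3)/2 - z**2/2 + 3*log(z**2 + 3)/2 + C

Let u = z**2 + 3, so du = (2*z) dz.
The integral becomes (1/2)·∫ log(u) du; integrate by parts with u′=log(u), dv′=du.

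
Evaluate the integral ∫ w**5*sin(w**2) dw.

-w**4*cos(w**2)/2 + w**2*sin(w**2) + cos(w**2) + C

Let u = w², du = 2w dw; rewrite as (1/2)∫ u^2·sin(1u) du.
Now integrate by parts 2 times.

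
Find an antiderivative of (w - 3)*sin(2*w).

Use integration by parts with u = w - 3, dv = sin(2*w) dw, so v = -cos(2*w)/2.
Apply parts 1 times (tabular method): alternate signs, differentiate u down to 0, integrate dv up.

-w*cos(2*w)/2 + sin(2*w)/4 + 3*cos(2*w)/2 + C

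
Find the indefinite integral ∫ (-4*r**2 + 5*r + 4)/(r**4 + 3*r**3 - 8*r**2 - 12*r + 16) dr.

-log(r - 2)/12 - log(r - 1)/3 - 11*log(r + 2)/12 + 4*log(r + 4)/3 + C

Factor the denominator: (r - 2)*(r - 1)*(r + 2)*(r + 4).
Partial-fraction decomposition: 4/(3*(r + 4)) - 11/(12*(r + 2)) - 1/(3*(r - 1)) - 1/(12*(r - 2)).
Integrate each term: A/(r−a) contributes A·log|r−a|.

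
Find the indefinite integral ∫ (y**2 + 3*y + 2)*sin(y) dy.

Use integration by parts with u = y**2 + 3*y + 2, dv = sin(y) dy, so v = -cos(y).
Apply parts 2 times (tabular method): alternate signs, differentiate u down to 0, integrate dv up.

-y**2*cos(y) + 2*y*sin(y) - 3*y*cos(y) + 3*sin(y) + C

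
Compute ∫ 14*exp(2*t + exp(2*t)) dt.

Let u = exp(2*t), so du = (2*exp(2*t)) dt.
Rewriting, the integral becomes 7·∫ e^u du = 7·e^u.
Substituting back, u = exp(2*t).

7*exp(exp(2*t)) + C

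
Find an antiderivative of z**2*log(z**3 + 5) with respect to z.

z**3*log(z**3 + 5)/3 - z**3/3 + 5*log(z**3 + 5)/3 + C

Let u = z**3 + 5, so du = (3*z**2) dz.
The integral becomes (1/3)·∫ log(u) du; integrate by parts with u′=log(u), dv′=du.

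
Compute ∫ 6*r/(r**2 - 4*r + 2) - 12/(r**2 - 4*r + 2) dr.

Let u = r**2 - 4*r + 2, so du = (2*r - 4) dr.
Rewriting, the integral becomes 3·∫ 1/u du = 3·log(u).
Substituting back, u = r**2 - 4*r + 2.

3*log(r**2 - 4*r + 2) + C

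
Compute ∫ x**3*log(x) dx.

x**4*log(x)/4 - x**4/16 + C

Use integration by parts with u = log(x), dv = x**3 dx.
Then du = 1/x dx and v = x**4/4.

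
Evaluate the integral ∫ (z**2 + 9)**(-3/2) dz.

z/(9*sqrt(z**2 + 9)) + C

Substitute z = 3·tan(θ), so dz = 3·sec(θ)^2 dθ and the radical becomes sqrt(z**2 + 9) = 3·sec(θ) by the Pythagorean identity.
Integrate the resulting trig expression in θ, then back-substitute tan(θ) = z/3, sec(θ) = sqrt(z**2 + 9)/3 (absorbing any constant into C).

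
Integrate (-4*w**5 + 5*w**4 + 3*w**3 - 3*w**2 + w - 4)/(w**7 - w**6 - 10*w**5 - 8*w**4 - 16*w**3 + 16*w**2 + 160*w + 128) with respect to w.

-167*log(w - 4)/450 + 19*log(w - 2)/384 - 2*log(w + 1)/75 + 677*log(w + 2)/1152 - 383*log(w**2 + 4)/3200 - 481*atan(w/2)/1600 + 83/(96*w + 192) + C

Factor the denominator: (w - 4)*(w - 2)*(w + 1)*(w + 2)**2*(w**2 + 4).
Partial-fraction decomposition: -(383*w + 962)/(1600*(w**2 + 4)) + 677/(1152*(w + 2)) - 83/(96*(w + 2)**2) - 2/(75*(w + 1)) + 19/(384*(w - 2)) - 167/(450*(w - 4)).
Integrate each term; A/(w−a) gives A·log|w−a|; the (Bw+D)/(w²+p²) term gives a log and an atan.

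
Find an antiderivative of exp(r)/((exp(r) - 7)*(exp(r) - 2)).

log(exp(r) - 7)/5 - log(exp(r) - 2)/5 + C

Let u = e^r, du = e^r dr.
The integral becomes ∫ du/((u-2)(u-7)); decompose into partial fractions.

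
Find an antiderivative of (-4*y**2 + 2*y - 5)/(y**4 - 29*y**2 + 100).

-19*log(y - 5)/42 + 17*log(y - 2)/84 - 25*log(y + 2)/84 + 23*log(y + 5)/42 + C

Factor the denominator: (y - 5)*(y - 2)*(y + 2)*(y + 5).
Partial-fraction decomposition: 23/(42*(y + 5)) - 25/(84*(y + 2)) + 17/(84*(y - 2)) - 19/(42*(y - 5)).
Integrate each term: A/(y−a) contributes A·log|y−a|.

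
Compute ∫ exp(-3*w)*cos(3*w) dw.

Let I denote the integral. Integrate by parts with u = cos(3*w), dv = exp(-3*w) dw, so v = -exp(-3*w)/3: I = -exp(-3*w)*cos(3*w)/3 − ∫ exp(-3*w)*sin(3*w) dw.
Apply parts again with u = sin(3*w), dv = exp(-3*w) dw: ∫ exp(-3*w)*sin(3*w) dw = -exp(-3*w)*sin(3*w)/3 + I. Substituting back brings back I: I = exp(-3*w)*sin(3*w)/3 - exp(-3*w)*cos(3*w)/3 − I.
Solving for I: (1 + 1)·I equals the remaining terms, so I = (1/2)·(exp(-3*w)*sin(3*w)/3 - exp(-3*w)*cos(3*w)/3).

exp(-3*w)*sin(3*w)/6 - exp(-3*w)*cos(3*w)/6 + C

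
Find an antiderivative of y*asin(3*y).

Use integration by parts with u = arcsin(3*y), dv = y dy.
Then du = 3/sqrt(-9*y**2 + 1) dy.

y**2*asin(3*y)/2 + y*sqrt(-9*y**2 + 1)/12 - asin(3*y)/36 + C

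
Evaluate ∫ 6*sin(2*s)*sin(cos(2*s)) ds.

3*cos(cos(2*s)) + C

Let u = cos(2*s), so du = (-2*sin(2*s)) ds.
Rewriting, the integral becomes -3·∫ sin(u) du = -3·-cos(u).
Substituting back, u = cos(2*s).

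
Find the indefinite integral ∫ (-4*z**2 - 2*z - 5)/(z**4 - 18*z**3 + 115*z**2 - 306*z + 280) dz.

Factor the denominator: (z - 7)*(z - 5)*(z - 4)*(z - 2).
Partial-fraction decomposition: 5/(6*(z - 2)) - 77/(6*(z - 4)) + 115/(6*(z - 5)) - 43/(6*(z - 7)).
Integrate each term: A/(z−a) contributes A·log|z−a|.

-43*log(z - 7)/6 + 115*log(z - 5)/6 - 77*log(z - 4)/6 + 5*log(z - 2)/6 + C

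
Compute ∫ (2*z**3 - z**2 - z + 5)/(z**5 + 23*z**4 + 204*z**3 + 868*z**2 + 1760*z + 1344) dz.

-13*log(z + 2)/80 - 37*log(z + 4)/3 + 457*log(z + 6)/16 - 241*log(z + 7)/15 - 45/(4*z + 16) + C

Factor the denominator: (z + 2)*(z + 4)**2*(z + 6)*(z + 7).
Partial-fraction decomposition: -241/(15*(z + 7)) + 457/(16*(z + 6)) - 37/(3*(z + 4)) + 45/(4*(z + 4)**2) - 13/(80*(z + 2)).
Integrate each term; A/(z−a) gives A·log|z−a|; A/(z−a)² gives −A/(z−a).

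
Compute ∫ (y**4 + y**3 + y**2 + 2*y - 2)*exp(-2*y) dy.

Use integration by parts with u = y**4 + y**3 + y**2 + 2*y - 2, dv = exp(-2*y) dy, so v = -exp(-2*y)/2.
Apply parts 4 times (tabular method): alternate signs, differentiate u down to 0, integrate dv up.

(-4*y**4 - 12*y**3 - 22*y**2 - 30*y - 7)*exp(-2*y)/8 + C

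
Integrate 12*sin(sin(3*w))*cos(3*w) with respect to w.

Let u = sin(3*w), so du = (3*cos(3*w)) dw.
Rewriting, the integral becomes 4·∫ sin(u) du = 4·-cos(u).
Substituting back, u = sin(3*w).

-4*cos(sin(3*w)) + C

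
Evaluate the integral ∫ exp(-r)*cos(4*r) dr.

Let I denote the integral. Integrate by parts with u = cos(4*r), dv = exp(-r) dr, so v = -exp(-r): I = -exp(-r)*cos(4*r) − 4·∫ exp(-r)*sin(4*r) dr.
Apply parts again with u = sin(4*r), dv = exp(-r) dr: ∫ exp(-r)*sin(4*r) dr = -exp(-r)*sin(4*r) + 4·I. Substituting back brings back I: I = 4*exp(-r)*sin(4*r) - exp(-r)*cos(4*r) − 16·I.
Solving for I: (1 + 16)·I equals the remaining terms, so I = (1/17)·(4*exp(-r)*sin(4*r) - exp(-r)*cos(4*r)).

4*exp(-r)*sin(4*r)/17 - exp(-r)*cos(4*r)/17 + C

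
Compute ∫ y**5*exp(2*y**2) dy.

Let u = y², du = 2y dy; rewrite as (1/2)∫ u^2·exp(2u) du.
Now integrate by parts 2 times.

(2*y**4 - 2*y**2 + 1)*exp(2*y**2)/8 + C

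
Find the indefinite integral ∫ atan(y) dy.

Use integration by parts with u = arctan(y), dv = dy.
Then du = 1/(y**2 + 1) dy.

y*atan(y) - log(y**2 + 1)/2 + C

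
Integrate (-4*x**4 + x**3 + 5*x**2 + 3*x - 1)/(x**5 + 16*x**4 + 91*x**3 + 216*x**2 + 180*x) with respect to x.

-log(x)/180 + 59*log(x + 2)/24 - 158*log(x + 3)/9 + 1258*log(x + 5)/15 - 5239*log(x + 6)/72 + C

Factor the denominator: x*(x + 2)*(x + 3)*(x + 5)*(x + 6).
Partial-fraction decomposition: -5239/(72*(x + 6)) + 1258/(15*(x + 5)) - 158/(9*(x + 3)) + 59/(24*(x + 2)) - 1/(180*x).
Integrate each term: A/(x−a) contributes A·log|x−a|.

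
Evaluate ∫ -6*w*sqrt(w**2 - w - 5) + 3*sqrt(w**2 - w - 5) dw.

-2*(w**2 - w - 5)**(3/2) + C

Let u = w**2 - w - 5, so du = (2*w - 1) dw.
Rewriting, the integral becomes -3·∫ √u du = -3·(2/3)u^(3/2).
Substituting back, u = w**2 - w - 5.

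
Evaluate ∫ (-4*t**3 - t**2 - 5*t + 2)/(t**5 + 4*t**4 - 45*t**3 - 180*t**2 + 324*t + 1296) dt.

-116*log(t - 6)/405 + 65*log(t - 3)/567 + 58*log(t + 3)/81 - 131*log(t + 4)/70 + 215*log(t + 6)/162 + C

Factor the denominator: (t - 6)*(t - 3)*(t + 3)*(t + 4)*(t + 6).
Partial-fraction decomposition: 215/(162*(t + 6)) - 131/(70*(t + 4)) + 58/(81*(t + 3)) + 65/(567*(t - 3)) - 116/(405*(t - 6)).
Integrate each term: A/(t−a) contributes A·log|t−a|.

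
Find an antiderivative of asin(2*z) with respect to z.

Use integration by parts with u = arcsin(2*z), dv = dz.
Then du = 2/sqrt(-4*z**2 + 1) dz.

z*asin(2*z) + sqrt(-4*z**2 + 1)/2 + C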